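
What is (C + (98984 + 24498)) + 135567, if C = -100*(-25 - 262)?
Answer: 287749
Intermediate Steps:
C = 28700 (C = -100*(-287) = 28700)
(C + (98984 + 24498)) + 135567 = (28700 + (98984 + 24498)) + 135567 = (28700 + 123482) + 135567 = 152182 + 135567 = 287749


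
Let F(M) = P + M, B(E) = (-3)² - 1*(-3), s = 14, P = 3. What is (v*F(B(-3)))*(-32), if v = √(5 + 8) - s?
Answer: 6720 - 480*√13 ≈ 4989.3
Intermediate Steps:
B(E) = 12 (B(E) = 9 + 3 = 12)
F(M) = 3 + M
v = -14 + √13 (v = √(5 + 8) - 1*14 = √13 - 14 = -14 + √13 ≈ -10.394)
(v*F(B(-3)))*(-32) = ((-14 + √13)*(3 + 12))*(-32) = ((-14 + √13)*15)*(-32) = (-210 + 15*√13)*(-32) = 6720 - 480*√13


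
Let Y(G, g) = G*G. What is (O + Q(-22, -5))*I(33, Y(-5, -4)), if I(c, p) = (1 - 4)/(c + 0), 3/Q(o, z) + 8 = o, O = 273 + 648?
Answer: -9209/110 ≈ -83.718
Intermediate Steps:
O = 921
Q(o, z) = 3/(-8 + o)
Y(G, g) = G²
I(c, p) = -3/c
(O + Q(-22, -5))*I(33, Y(-5, -4)) = (921 + 3/(-8 - 22))*(-3/33) = (921 + 3/(-30))*(-3*1/33) = (921 + 3*(-1/30))*(-1/11) = (921 - ⅒)*(-1/11) = (9209/10)*(-1/11) = -9209/110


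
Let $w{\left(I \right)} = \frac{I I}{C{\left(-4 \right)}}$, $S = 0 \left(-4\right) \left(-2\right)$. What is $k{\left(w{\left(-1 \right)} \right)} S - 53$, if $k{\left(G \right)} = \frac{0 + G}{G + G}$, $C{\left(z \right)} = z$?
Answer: $-53$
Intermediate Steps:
$S = 0$ ($S = 0 \left(-2\right) = 0$)
$w{\left(I \right)} = - \frac{I^{2}}{4}$ ($w{\left(I \right)} = \frac{I I}{-4} = I^{2} \left(- \frac{1}{4}\right) = - \frac{I^{2}}{4}$)
$k{\left(G \right)} = \frac{1}{2}$ ($k{\left(G \right)} = \frac{G}{2 G} = G \frac{1}{2 G} = \frac{1}{2}$)
$k{\left(w{\left(-1 \right)} \right)} S - 53 = \frac{1}{2} \cdot 0 - 53 = 0 - 53 = -53$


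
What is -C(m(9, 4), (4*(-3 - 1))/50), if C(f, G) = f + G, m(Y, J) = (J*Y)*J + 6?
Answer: -3742/25 ≈ -149.68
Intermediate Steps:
m(Y, J) = 6 + Y*J**2 (m(Y, J) = Y*J**2 + 6 = 6 + Y*J**2)
C(f, G) = G + f
-C(m(9, 4), (4*(-3 - 1))/50) = -((4*(-3 - 1))/50 + (6 + 9*4**2)) = -((4*(-4))*(1/50) + (6 + 9*16)) = -(-16*1/50 + (6 + 144)) = -(-8/25 + 150) = -1*3742/25 = -3742/25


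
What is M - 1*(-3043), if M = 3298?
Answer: 6341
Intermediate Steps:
M - 1*(-3043) = 3298 - 1*(-3043) = 3298 + 3043 = 6341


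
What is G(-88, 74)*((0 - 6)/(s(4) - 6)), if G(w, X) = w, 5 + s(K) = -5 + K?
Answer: -44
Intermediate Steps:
s(K) = -10 + K (s(K) = -5 + (-5 + K) = -10 + K)
G(-88, 74)*((0 - 6)/(s(4) - 6)) = -88*(0 - 6)/((-10 + 4) - 6) = -(-528)/(-6 - 6) = -(-528)/(-12) = -(-528)*(-1)/12 = -88*1/2 = -44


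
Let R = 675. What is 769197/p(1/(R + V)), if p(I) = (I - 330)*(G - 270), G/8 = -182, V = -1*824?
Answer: 114610353/84869146 ≈ 1.3504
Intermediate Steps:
V = -824
G = -1456 (G = 8*(-182) = -1456)
p(I) = 569580 - 1726*I (p(I) = (I - 330)*(-1456 - 270) = (-330 + I)*(-1726) = 569580 - 1726*I)
769197/p(1/(R + V)) = 769197/(569580 - 1726/(675 - 824)) = 769197/(569580 - 1726/(-149)) = 769197/(569580 - 1726*(-1/149)) = 769197/(569580 + 1726/149) = 769197/(84869146/149) = 769197*(149/84869146) = 114610353/84869146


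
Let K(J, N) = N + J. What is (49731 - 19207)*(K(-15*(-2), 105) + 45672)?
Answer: 1398212868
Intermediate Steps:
K(J, N) = J + N
(49731 - 19207)*(K(-15*(-2), 105) + 45672) = (49731 - 19207)*((-15*(-2) + 105) + 45672) = 30524*((30 + 105) + 45672) = 30524*(135 + 45672) = 30524*45807 = 1398212868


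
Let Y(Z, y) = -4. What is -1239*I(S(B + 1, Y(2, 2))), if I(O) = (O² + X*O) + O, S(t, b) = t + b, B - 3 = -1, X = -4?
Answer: -4956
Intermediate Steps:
B = 2 (B = 3 - 1 = 2)
S(t, b) = b + t
I(O) = O² - 3*O (I(O) = (O² - 4*O) + O = O² - 3*O)
-1239*I(S(B + 1, Y(2, 2))) = -1239*(-4 + (2 + 1))*(-3 + (-4 + (2 + 1))) = -1239*(-4 + 3)*(-3 + (-4 + 3)) = -(-1239)*(-3 - 1) = -(-1239)*(-4) = -1239*4 = -4956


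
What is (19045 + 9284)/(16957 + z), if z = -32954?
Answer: -28329/15997 ≈ -1.7709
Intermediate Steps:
(19045 + 9284)/(16957 + z) = (19045 + 9284)/(16957 - 32954) = 28329/(-15997) = 28329*(-1/15997) = -28329/15997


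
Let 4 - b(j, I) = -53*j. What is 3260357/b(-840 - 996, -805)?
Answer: -3260357/97304 ≈ -33.507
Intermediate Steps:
b(j, I) = 4 + 53*j (b(j, I) = 4 - (-53)*j = 4 + 53*j)
3260357/b(-840 - 996, -805) = 3260357/(4 + 53*(-840 - 996)) = 3260357/(4 + 53*(-1836)) = 3260357/(4 - 97308) = 3260357/(-97304) = 3260357*(-1/97304) = -3260357/97304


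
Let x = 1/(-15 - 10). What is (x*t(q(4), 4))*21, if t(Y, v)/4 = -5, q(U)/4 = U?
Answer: 84/5 ≈ 16.800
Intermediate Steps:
q(U) = 4*U
t(Y, v) = -20 (t(Y, v) = 4*(-5) = -20)
x = -1/25 (x = 1/(-25) = -1/25 ≈ -0.040000)
(x*t(q(4), 4))*21 = -1/25*(-20)*21 = (⅘)*21 = 84/5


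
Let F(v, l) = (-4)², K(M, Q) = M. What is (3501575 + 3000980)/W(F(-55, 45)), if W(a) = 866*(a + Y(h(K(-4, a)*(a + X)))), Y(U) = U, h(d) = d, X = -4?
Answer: -6502555/27712 ≈ -234.65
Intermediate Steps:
F(v, l) = 16
W(a) = 13856 - 2598*a (W(a) = 866*(a - 4*(a - 4)) = 866*(a - 4*(-4 + a)) = 866*(a + (16 - 4*a)) = 866*(16 - 3*a) = 13856 - 2598*a)
(3501575 + 3000980)/W(F(-55, 45)) = (3501575 + 3000980)/(13856 - 2598*16) = 6502555/(13856 - 41568) = 6502555/(-27712) = 6502555*(-1/27712) = -6502555/27712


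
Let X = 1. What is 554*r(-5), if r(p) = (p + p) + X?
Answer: -4986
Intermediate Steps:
r(p) = 1 + 2*p (r(p) = (p + p) + 1 = 2*p + 1 = 1 + 2*p)
554*r(-5) = 554*(1 + 2*(-5)) = 554*(1 - 10) = 554*(-9) = -4986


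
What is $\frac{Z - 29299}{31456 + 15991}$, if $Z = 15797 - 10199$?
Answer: $- \frac{23701}{47447} \approx -0.49953$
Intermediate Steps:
$Z = 5598$ ($Z = 15797 - 10199 = 5598$)
$\frac{Z - 29299}{31456 + 15991} = \frac{5598 - 29299}{31456 + 15991} = - \frac{23701}{47447}$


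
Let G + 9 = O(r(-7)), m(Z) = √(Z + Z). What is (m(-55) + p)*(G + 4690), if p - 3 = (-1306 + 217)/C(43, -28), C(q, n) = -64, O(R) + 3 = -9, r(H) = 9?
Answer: 5980989/64 + 4669*I*√110 ≈ 93453.0 + 48969.0*I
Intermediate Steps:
m(Z) = √2*√Z (m(Z) = √(2*Z) = √2*√Z)
O(R) = -12 (O(R) = -3 - 9 = -12)
G = -21 (G = -9 - 12 = -21)
p = 1281/64 (p = 3 + (-1306 + 217)/(-64) = 3 - 1089*(-1/64) = 3 + 1089/64 = 1281/64 ≈ 20.016)
(m(-55) + p)*(G + 4690) = (√2*√(-55) + 1281/64)*(-21 + 4690) = (√2*(I*√55) + 1281/64)*4669 = (I*√110 + 1281/64)*4669 = (1281/64 + I*√110)*4669 = 5980989/64 + 4669*I*√110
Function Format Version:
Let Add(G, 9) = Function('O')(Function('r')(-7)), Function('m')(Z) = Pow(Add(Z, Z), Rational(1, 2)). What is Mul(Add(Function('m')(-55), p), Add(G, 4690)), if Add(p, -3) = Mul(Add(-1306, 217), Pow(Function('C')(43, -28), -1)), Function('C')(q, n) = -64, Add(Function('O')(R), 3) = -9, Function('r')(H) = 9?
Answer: Add(Rational(5980989, 64), Mul(4669, I, Pow(110, Rational(1, 2)))) ≈ Add(93453., Mul(48969., I))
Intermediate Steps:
Function('m')(Z) = Mul(Pow(2, Rational(1, 2)), Pow(Z, Rational(1, 2))) (Function('m')(Z) = Pow(Mul(2, Z), Rational(1, 2)) = Mul(Pow(2, Rational(1, 2)), Pow(Z, Rational(1, 2))))
Function('O')(R) = -12 (Function('O')(R) = Add(-3, -9) = -12)
G = -21 (G = Add(-9, -12) = -21)
p = Rational(1281, 64) (p = Add(3, Mul(Add(-1306, 217), Pow(-64, -1))) = Add(3, Mul(-1089, Rational(-1, 64))) = Add(3, Rational(1089, 64)) = Rational(1281, 64) ≈ 20.016)
Mul(Add(Function('m')(-55), p), Add(G, 4690)) = Mul(Add(Mul(Pow(2, Rational(1, 2)), Pow(-55, Rational(1, 2))), Rational(1281, 64)), Add(-21, 4690)) = Mul(Add(Mul(Pow(2, Rational(1, 2)), Mul(I, Pow(55, Rational(1, 2)))), Rational(1281, 64)), 4669) = Mul(Add(Mul(I, Pow(110, Rational(1, 2))), Rational(1281, 64)), 4669) = Mul(Add(Rational(1281, 64), Mul(I, Pow(110, Rational(1, 2)))), 4669) = Add(Rational(5980989, 64), Mul(4669, I, Pow(110, Rational(1, 2))))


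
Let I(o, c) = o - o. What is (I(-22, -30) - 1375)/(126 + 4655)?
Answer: -1375/4781 ≈ -0.28760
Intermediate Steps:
I(o, c) = 0
(I(-22, -30) - 1375)/(126 + 4655) = (0 - 1375)/(126 + 4655) = -1375/4781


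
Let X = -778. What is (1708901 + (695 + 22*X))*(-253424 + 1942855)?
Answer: 2859328178880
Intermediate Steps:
(1708901 + (695 + 22*X))*(-253424 + 1942855) = (1708901 + (695 + 22*(-778)))*(-253424 + 1942855) = (1708901 + (695 - 17116))*1689431 = (1708901 - 16421)*1689431 = 1692480*1689431 = 2859328178880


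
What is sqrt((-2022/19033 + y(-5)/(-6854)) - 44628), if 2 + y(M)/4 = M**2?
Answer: 2*I*sqrt(89729578888883185)/2835917 ≈ 211.25*I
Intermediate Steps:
y(M) = -8 + 4*M**2
sqrt((-2022/19033 + y(-5)/(-6854)) - 44628) = sqrt((-2022/19033 + (-8 + 4*(-5)**2)/(-6854)) - 44628) = sqrt((-2022*1/19033 + (-8 + 4*25)*(-1/6854)) - 44628) = sqrt((-2022/19033 + (-8 + 100)*(-1/6854)) - 44628) = sqrt((-2022/19033 + 92*(-1/6854)) - 44628) = sqrt((-2022/19033 - 2/149) - 44628) = sqrt(-339344/2835917 - 44628) = sqrt(-126561643220/2835917) = 2*I*sqrt(89729578888883185)/2835917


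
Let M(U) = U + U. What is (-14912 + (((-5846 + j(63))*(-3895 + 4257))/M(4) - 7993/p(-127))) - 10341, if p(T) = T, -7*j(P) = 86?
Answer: -258056690/889 ≈ -2.9028e+5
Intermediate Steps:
j(P) = -86/7 (j(P) = -1/7*86 = -86/7)
M(U) = 2*U
(-14912 + (((-5846 + j(63))*(-3895 + 4257))/M(4) - 7993/p(-127))) - 10341 = (-14912 + (((-5846 - 86/7)*(-3895 + 4257))/((2*4)) - 7993/(-127))) - 10341 = (-14912 + (-41008/7*362/8 - 7993*(-1/127))) - 10341 = (-14912 + (-14844896/7*1/8 + 7993/127)) - 10341 = (-14912 + (-1855612/7 + 7993/127)) - 10341 = (-14912 - 235606773/889) - 10341 = -248863541/889 - 10341 = -258056690/889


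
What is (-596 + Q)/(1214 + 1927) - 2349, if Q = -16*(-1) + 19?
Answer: -2459590/1047 ≈ -2349.2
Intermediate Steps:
Q = 35 (Q = 16 + 19 = 35)
(-596 + Q)/(1214 + 1927) - 2349 = (-596 + 35)/(1214 + 1927) - 2349 = -561/3141 - 2349 = -561*1/3141 - 2349 = -187/1047 - 2349 = -2459590/1047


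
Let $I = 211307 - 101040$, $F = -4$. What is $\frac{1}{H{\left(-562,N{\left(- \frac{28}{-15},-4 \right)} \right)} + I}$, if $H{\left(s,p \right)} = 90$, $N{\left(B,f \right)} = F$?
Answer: $\frac{1}{110357} \approx 9.0615 \cdot 10^{-6}$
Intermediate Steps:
$N{\left(B,f \right)} = -4$
$I = 110267$
$\frac{1}{H{\left(-562,N{\left(- \frac{28}{-15},-4 \right)} \right)} + I} = \frac{1}{90 + 110267} = \frac{1}{110357}$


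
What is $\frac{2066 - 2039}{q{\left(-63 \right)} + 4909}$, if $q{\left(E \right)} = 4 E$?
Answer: $\frac{27}{4657} \approx 0.0057977$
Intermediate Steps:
$\frac{2066 - 2039}{q{\left(-63 \right)} + 4909} = \frac{2066 - 2039}{4 \left(-63\right) + 4909} = \frac{27}{-252 + 4909} = \frac{27}{4657}$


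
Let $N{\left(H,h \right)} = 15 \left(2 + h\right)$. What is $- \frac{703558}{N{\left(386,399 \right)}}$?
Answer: $- \frac{703558}{6015} \approx -116.97$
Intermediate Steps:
$N{\left(H,h \right)} = 30 + 15 h$
$- \frac{703558}{N{\left(386,399 \right)}} = - \frac{703558}{30 + 15 \cdot 399} = - \frac{703558}{30 + 5985} = - \frac{703558}{6015}$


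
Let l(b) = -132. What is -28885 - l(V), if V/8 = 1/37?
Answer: -28753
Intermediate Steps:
V = 8/37 ≈ 0.21622
-28885 - l(V) = -28885 - 1*(-132) = -28885 + 132 = -28753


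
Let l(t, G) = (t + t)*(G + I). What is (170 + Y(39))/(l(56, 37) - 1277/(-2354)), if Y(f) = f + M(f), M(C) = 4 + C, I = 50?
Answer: 593208/22938653 ≈ 0.025861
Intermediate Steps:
l(t, G) = 2*t*(50 + G) (l(t, G) = (t + t)*(G + 50) = (2*t)*(50 + G) = 2*t*(50 + G))
Y(f) = 4 + 2*f (Y(f) = f + (4 + f) = 4 + 2*f)
(170 + Y(39))/(l(56, 37) - 1277/(-2354)) = (170 + (4 + 2*39))/(2*56*(50 + 37) - 1277/(-2354)) = (170 + (4 + 78))/(2*56*87 - 1277*(-1/2354)) = (170 + 82)/(9744 + 1277/2354) = 252/(22938653/2354) = 252*(2354/22938653) = 593208/22938653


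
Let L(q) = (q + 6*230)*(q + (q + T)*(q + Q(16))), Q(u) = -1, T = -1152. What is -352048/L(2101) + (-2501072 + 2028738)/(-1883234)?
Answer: 1639753495080711/6539151987883777 ≈ 0.25076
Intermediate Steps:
L(q) = (1380 + q)*(q + (-1 + q)*(-1152 + q)) (L(q) = (q + 6*230)*(q + (q - 1152)*(q - 1)) = (q + 1380)*(q + (-1152 + q)*(-1 + q)) = (1380 + q)*(q + (-1 + q)*(-1152 + q)))
-352048/L(2101) + (-2501072 + 2028738)/(-1883234) = -352048/(1589760 + 2101³ - 1588608*2101 + 228*2101²) + (-2501072 + 2028738)/(-1883234) = -352048/(1589760 + 9274236301 - 3337665408 + 228*4414201) - 472334*(-1/1883234) = -352048/(1589760 + 9274236301 - 3337665408 + 1006437828) + 236167/941617 = -352048/6944598481 + 236167/941617 = 1639753495080711/6539151987883777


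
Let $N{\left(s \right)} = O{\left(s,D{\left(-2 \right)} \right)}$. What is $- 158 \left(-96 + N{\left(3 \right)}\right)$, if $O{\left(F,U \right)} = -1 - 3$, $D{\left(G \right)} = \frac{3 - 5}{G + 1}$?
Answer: $15800$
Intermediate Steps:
$D{\left(G \right)} = - \frac{2}{1 + G}$
$O{\left(F,U \right)} = -4$ ($O{\left(F,U \right)} = -1 - 3 = -4$)
$N{\left(s \right)} = -4$
$- 158 \left(-96 + N{\left(3 \right)}\right) = - 158 \left(-96 - 4\right) = \left(-158\right) \left(-100\right) = 15800$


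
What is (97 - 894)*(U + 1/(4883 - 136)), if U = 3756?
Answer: -14210297201/4747 ≈ -2.9935e+6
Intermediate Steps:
(97 - 894)*(U + 1/(4883 - 136)) = (97 - 894)*(3756 + 1/(4883 - 136)) = -797*(3756 + 1/4747) = -797*17829733/4747 = -14210297201/4747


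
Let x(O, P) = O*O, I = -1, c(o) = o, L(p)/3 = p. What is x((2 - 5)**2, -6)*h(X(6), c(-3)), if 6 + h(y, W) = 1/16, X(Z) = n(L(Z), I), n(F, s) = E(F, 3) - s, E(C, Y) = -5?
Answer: -7695/16 ≈ -480.94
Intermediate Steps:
L(p) = 3*p
x(O, P) = O**2
n(F, s) = -5 - s
X(Z) = -4 (X(Z) = -5 - 1*(-1) = -5 + 1 = -4)
h(y, W) = -95/16 (h(y, W) = -6 + 1/16 = -95/16)
x((2 - 5)**2, -6)*h(X(6), c(-3)) = ((2 - 5)**2)**2*(-95/16) = ((-3)**2)**2*(-95/16) = 9**2*(-95/16) = 81*(-95/16) = -7695/16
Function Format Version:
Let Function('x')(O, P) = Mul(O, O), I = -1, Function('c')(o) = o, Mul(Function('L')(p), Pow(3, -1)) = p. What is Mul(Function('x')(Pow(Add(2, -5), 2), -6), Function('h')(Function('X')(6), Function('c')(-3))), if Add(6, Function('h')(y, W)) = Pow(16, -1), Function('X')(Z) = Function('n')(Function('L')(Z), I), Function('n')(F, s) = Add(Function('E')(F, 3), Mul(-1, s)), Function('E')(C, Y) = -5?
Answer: Rational(-7695, 16) ≈ -480.94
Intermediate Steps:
Function('L')(p) = Mul(3, p)
Function('x')(O, P) = Pow(O, 2)
Function('n')(F, s) = Add(-5, Mul(-1, s))
Function('X')(Z) = -4 (Function('X')(Z) = Add(-5, Mul(-1, -1)) = Add(-5, 1) = -4)
Function('h')(y, W) = Rational(-95, 16) (Function('h')(y, W) = Add(-6, Pow(16, -1)) = Add(-6, Rational(1, 16)) = Rational(-95, 16))
Mul(Function('x')(Pow(Add(2, -5), 2), -6), Function('h')(Function('X')(6), Function('c')(-3))) = Mul(Pow(Pow(Add(2, -5), 2), 2), Rational(-95, 16)) = Mul(Pow(Pow(-3, 2), 2), Rational(-95, 16)) = Mul(Pow(9, 2), Rational(-95, 16)) = Mul(81, Rational(-95, 16)) = Rational(-7695, 16)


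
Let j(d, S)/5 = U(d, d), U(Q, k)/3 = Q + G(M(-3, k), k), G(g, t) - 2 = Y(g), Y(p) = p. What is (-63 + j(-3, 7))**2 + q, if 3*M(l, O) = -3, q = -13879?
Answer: -5230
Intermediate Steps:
M(l, O) = -1 (M(l, O) = (1/3)*(-3) = -1)
G(g, t) = 2 + g
U(Q, k) = 3 + 3*Q (U(Q, k) = 3*(Q + (2 - 1)) = 3*(Q + 1) = 3*(1 + Q) = 3 + 3*Q)
j(d, S) = 15 + 15*d (j(d, S) = 5*(3 + 3*d) = 15 + 15*d)
(-63 + j(-3, 7))**2 + q = (-63 + (15 + 15*(-3)))**2 - 13879 = (-63 + (15 - 45))**2 - 13879 = (-63 - 30)**2 - 13879 = (-93)**2 - 13879 = 8649 - 13879 = -5230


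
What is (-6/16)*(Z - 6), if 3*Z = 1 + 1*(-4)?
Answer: 21/8 ≈ 2.6250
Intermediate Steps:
Z = -1 (Z = (1 + 1*(-4))/3 = (1 - 4)/3 = (⅓)*(-3) = -1)
(-6/16)*(Z - 6) = (-6/16)*(-1 - 6) = -6*1/16*(-7) = -3/8*(-7) = 21/8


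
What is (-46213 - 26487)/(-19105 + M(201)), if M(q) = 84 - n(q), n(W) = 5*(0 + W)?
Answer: 36350/10013 ≈ 3.6303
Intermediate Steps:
n(W) = 5*W
M(q) = 84 - 5*q
(-46213 - 26487)/(-19105 + M(201)) = (-46213 - 26487)/(-19105 + (84 - 5*201)) = -72700/(-19105 + (84 - 1005)) = -72700/(-19105 - 921) = -72700/(-20026) = -72700*(-1/20026) = 36350/10013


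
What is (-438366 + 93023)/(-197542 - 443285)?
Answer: 345343/640827 ≈ 0.53890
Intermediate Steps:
(-438366 + 93023)/(-197542 - 443285) = -345343/(-640827) = -345343*(-1/640827) = 345343/640827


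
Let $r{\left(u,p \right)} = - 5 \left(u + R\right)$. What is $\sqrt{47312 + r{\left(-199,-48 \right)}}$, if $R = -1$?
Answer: $6 \sqrt{1342} \approx 219.8$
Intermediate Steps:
$r{\left(u,p \right)} = 5 - 5 u$ ($r{\left(u,p \right)} = - 5 \left(u - 1\right) = - 5 \left(-1 + u\right) = 5 - 5 u$)
$\sqrt{47312 + r{\left(-199,-48 \right)}} = \sqrt{47312 + \left(5 - -995\right)} = \sqrt{47312 + \left(5 + 995\right)} = \sqrt{47312 + 1000} = \sqrt{48312} = 6 \sqrt{1342}$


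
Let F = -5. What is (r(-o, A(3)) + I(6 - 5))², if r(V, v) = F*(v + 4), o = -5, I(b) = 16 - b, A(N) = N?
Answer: 400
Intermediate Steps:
r(V, v) = -20 - 5*v (r(V, v) = -5*(v + 4) = -5*(4 + v) = -20 - 5*v)
(r(-o, A(3)) + I(6 - 5))² = ((-20 - 5*3) + (16 - (6 - 5)))² = ((-20 - 15) + (16 - 1*1))² = (-35 + (16 - 1))² = (-35 + 15)² = (-20)² = 400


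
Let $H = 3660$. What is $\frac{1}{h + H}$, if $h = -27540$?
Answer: $- \frac{1}{23880} \approx -4.1876 \cdot 10^{-5}$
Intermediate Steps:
$\frac{1}{h + H} = \frac{1}{-27540 + 3660} = \frac{1}{-23880} = - \frac{1}{23880}$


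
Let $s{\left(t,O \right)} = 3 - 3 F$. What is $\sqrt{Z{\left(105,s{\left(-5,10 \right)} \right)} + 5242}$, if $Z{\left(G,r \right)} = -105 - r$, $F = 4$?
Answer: $\sqrt{5146} \approx 71.736$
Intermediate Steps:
$s{\left(t,O \right)} = -9$ ($s{\left(t,O \right)} = 3 - 12 = -9$)
$\sqrt{Z{\left(105,s{\left(-5,10 \right)} \right)} + 5242} = \sqrt{\left(-105 - -9\right) + 5242} = \sqrt{\left(-105 + 9\right) + 5242} = \sqrt{-96 + 5242} = \sqrt{5146}$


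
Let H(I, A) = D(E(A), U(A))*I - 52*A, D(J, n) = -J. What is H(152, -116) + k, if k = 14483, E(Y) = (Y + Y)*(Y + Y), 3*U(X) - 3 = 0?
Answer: -8160733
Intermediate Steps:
U(X) = 1 (U(X) = 1 + (1/3)*0 = 1 + 0 = 1)
E(Y) = 4*Y**2 (E(Y) = (2*Y)*(2*Y) = 4*Y**2)
H(I, A) = -52*A - 4*I*A**2 (H(I, A) = (-4*A**2)*I - 52*A = -4*I*A**2 - 52*A = -52*A - 4*I*A**2)
H(152, -116) + k = 4*(-116)*(-13 - 1*(-116)*152) + 14483 = 4*(-116)*(-13 + 17632) + 14483 = 4*(-116)*17619 + 14483 = -8175216 + 14483 = -8160733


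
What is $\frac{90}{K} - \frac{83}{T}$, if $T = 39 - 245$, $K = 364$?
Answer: $\frac{6094}{9373} \approx 0.65017$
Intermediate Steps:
$T = -206$ ($T = 39 - 245 = -206$)
$\frac{90}{K} - \frac{83}{T} = \frac{90}{364} - \frac{83}{-206} = 90 \cdot \frac{1}{364} - - \frac{83}{206} = \frac{45}{182} + \frac{83}{206} = \frac{6094}{9373}$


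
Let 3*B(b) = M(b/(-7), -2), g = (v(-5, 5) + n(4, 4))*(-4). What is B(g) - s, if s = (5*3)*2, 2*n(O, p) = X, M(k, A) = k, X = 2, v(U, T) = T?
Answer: -202/7 ≈ -28.857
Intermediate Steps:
n(O, p) = 1 (n(O, p) = (1/2)*2 = 1)
s = 30 (s = 15*2 = 30)
g = -24 (g = (5 + 1)*(-4) = 6*(-4) = -24)
B(b) = -b/21 (B(b) = (b/(-7))/3 = (b*(-1/7))/3 = (-b/7)/3 = -b/21)
B(g) - s = -1/21*(-24) - 1*30 = 8/7 - 30 = -202/7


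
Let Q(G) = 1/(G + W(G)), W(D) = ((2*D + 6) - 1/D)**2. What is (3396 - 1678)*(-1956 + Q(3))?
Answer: -2103607677/626 ≈ -3.3604e+6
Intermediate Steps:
W(D) = (6 - 1/D + 2*D)**2 (W(D) = ((6 + 2*D) - 1/D)**2 = (6 - 1/D + 2*D)**2)
Q(G) = 1/(G + (-1 + 2*G**2 + 6*G)**2/G**2)
(3396 - 1678)*(-1956 + Q(3)) = (3396 - 1678)*(-1956 + 3**2/(3**3 + (-1 + 2*3**2 + 6*3)**2)) = 1718*(-1956 + 9/(27 + (-1 + 2*9 + 18)**2)) = 1718*(-1956 + 9/(27 + (-1 + 18 + 18)**2)) = 1718*(-1956 + 9/(27 + 35**2)) = 1718*(-1956 + 9/(27 + 1225)) = 1718*(-1956 + 9/1252) = 1718*(-2448903/1252) = -2103607677/626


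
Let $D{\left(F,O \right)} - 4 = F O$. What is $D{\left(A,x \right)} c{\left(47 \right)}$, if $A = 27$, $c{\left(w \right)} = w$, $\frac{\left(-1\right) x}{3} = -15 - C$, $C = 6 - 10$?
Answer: $42065$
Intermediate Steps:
$C = -4$ ($C = 6 - 10 = -4$)
$x = 33$ ($x = - 3 \left(-15 - -4\right) = - 3 \left(-15 + 4\right) = \left(-3\right) \left(-11\right) = 33$)
$D{\left(F,O \right)} = 4 + F O$
$D{\left(A,x \right)} c{\left(47 \right)} = \left(4 + 27 \cdot 33\right) 47 = \left(4 + 891\right) 47 = 895 \cdot 47 = 42065$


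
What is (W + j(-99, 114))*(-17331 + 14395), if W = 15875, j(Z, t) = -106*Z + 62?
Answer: -77601416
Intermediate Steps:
j(Z, t) = 62 - 106*Z
(W + j(-99, 114))*(-17331 + 14395) = (15875 + (62 - 106*(-99)))*(-17331 + 14395) = (15875 + (62 + 10494))*(-2936) = (15875 + 10556)*(-2936) = 26431*(-2936) = -77601416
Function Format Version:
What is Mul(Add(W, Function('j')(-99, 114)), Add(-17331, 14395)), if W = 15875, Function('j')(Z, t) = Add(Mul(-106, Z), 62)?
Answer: -77601416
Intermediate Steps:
Function('j')(Z, t) = Add(62, Mul(-106, Z))
Mul(Add(W, Function('j')(-99, 114)), Add(-17331, 14395)) = Mul(Add(15875, Add(62, Mul(-106, -99))), Add(-17331, 14395)) = Mul(Add(15875, Add(62, 10494)), -2936) = Mul(Add(15875, 10556), -2936) = Mul(26431, -2936) = -77601416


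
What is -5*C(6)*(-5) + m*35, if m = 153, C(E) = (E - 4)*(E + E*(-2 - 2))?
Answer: 4455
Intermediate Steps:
C(E) = -3*E*(-4 + E) (C(E) = (-4 + E)*(E + E*(-4)) = (-4 + E)*(E - 4*E) = (-4 + E)*(-3*E) = -3*E*(-4 + E))
-5*C(6)*(-5) + m*35 = -15*6*(4 - 1*6)*(-5) + 153*35 = -15*6*(4 - 6)*(-5) + 5355 = -15*6*(-2)*(-5) + 5355 = -5*(-36)*(-5) + 5355 = 180*(-5) + 5355 = -900 + 5355 = 4455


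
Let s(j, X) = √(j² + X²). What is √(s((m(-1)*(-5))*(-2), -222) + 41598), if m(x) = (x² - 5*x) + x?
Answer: √(41598 + 2*√12946) ≈ 204.51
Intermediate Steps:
m(x) = x² - 4*x
s(j, X) = √(X² + j²)
√(s((m(-1)*(-5))*(-2), -222) + 41598) = √(√((-222)² + ((-(-4 - 1)*(-5))*(-2))²) + 41598) = √(√(49284 + ((-1*(-5)*(-5))*(-2))²) + 41598) = √(√(49284 + ((5*(-5))*(-2))²) + 41598) = √(√(49284 + (-25*(-2))²) + 41598) = √(√(49284 + 50²) + 41598) = √(√(49284 + 2500) + 41598) = √(√51784 + 41598) = √(2*√12946 + 41598) = √(41598 + 2*√12946)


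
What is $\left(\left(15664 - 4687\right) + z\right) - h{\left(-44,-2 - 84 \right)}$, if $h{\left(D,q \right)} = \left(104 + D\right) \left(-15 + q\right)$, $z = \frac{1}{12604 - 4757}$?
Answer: $\frac{133689340}{7847} \approx 17037.0$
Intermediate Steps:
$z = \frac{1}{7847} \approx 0.00012744$
$h{\left(D,q \right)} = \left(-15 + q\right) \left(104 + D\right)$
$\left(\left(15664 - 4687\right) + z\right) - h{\left(-44,-2 - 84 \right)} = \left(\left(15664 - 4687\right) + \frac{1}{7847}\right) - \left(-1560 - -660 + 104 \left(-2 - 84\right) - 44 \left(-2 - 84\right)\right) = \left(10977 + \frac{1}{7847}\right) - \left(-1560 + 660 + 104 \left(-2 - 84\right) - 44 \left(-2 - 84\right)\right) = \frac{86136520}{7847} - \left(-1560 + 660 + 104 \left(-86\right) - -3784\right) = \frac{86136520}{7847} - \left(-1560 + 660 - 8944 + 3784\right) = \frac{86136520}{7847} - -6060 = \frac{86136520}{7847} + 6060 = \frac{133689340}{7847}$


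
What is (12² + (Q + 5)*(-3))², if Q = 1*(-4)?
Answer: 19881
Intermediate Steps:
Q = -4
(12² + (Q + 5)*(-3))² = (12² + (-4 + 5)*(-3))² = (144 + 1*(-3))² = (144 - 3)² = 141² = 19881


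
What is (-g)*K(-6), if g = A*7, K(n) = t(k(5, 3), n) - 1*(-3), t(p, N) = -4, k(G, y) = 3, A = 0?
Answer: 0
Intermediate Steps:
K(n) = -1 (K(n) = -4 - 1*(-3) = -4 + 3 = -1)
g = 0 (g = 0*7 = 0)
(-g)*K(-6) = -1*0*(-1) = 0*(-1) = 0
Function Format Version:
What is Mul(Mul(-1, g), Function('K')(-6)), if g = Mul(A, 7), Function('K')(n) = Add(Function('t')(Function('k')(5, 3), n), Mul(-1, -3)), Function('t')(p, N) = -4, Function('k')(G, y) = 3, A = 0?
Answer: 0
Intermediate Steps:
Function('K')(n) = -1 (Function('K')(n) = Add(-4, Mul(-1, -3)) = Add(-4, 3) = -1)
g = 0 (g = Mul(0, 7) = 0)
Mul(Mul(-1, g), Function('K')(-6)) = Mul(Mul(-1, 0), -1) = Mul(0, -1) = 0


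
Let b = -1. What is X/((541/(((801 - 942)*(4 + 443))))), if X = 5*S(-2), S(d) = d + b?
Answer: 945405/541 ≈ 1747.5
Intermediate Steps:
S(d) = -1 + d (S(d) = d - 1 = -1 + d)
X = -15 (X = 5*(-1 - 2) = 5*(-3) = -15)
X/((541/(((801 - 942)*(4 + 443))))) = -15/(541/(((801 - 942)*(4 + 443)))) = -15/(541/((-141*447))) = -15/(541/(-63027)) = -15/(541*(-1/63027)) = -15/(-541/63027) = -63027/541*(-15) = 945405/541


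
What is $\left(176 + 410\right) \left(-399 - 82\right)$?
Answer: $-281866$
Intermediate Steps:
$\left(176 + 410\right) \left(-399 - 82\right) = 586 \left(-481\right) = -281866$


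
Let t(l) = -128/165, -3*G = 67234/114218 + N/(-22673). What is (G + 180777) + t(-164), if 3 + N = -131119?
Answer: 12873968490745948/71215779635 ≈ 1.8077e+5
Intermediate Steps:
N = -131122 (N = -3 - 131119 = -131122)
G = -8250444539/3884497071 (G = -(67234/114218 - 131122/(-22673))/3 = -(67234*(1/114218) - 131122*(-1/22673))/3 = -(33617/57109 + 131122/22673)/3 = -⅓*8250444539/1294832357 = -8250444539/3884497071 ≈ -2.1239)
t(l) = -128/165 (t(l) = -128*1/165 = -128/165)
(G + 180777) + t(-164) = (-8250444539/3884497071 + 180777) - 128/165 = 702219476559628/3884497071 - 128/165 = 12873968490745948/71215779635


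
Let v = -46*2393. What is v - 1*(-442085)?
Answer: 332007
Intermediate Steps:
v = -110078
v - 1*(-442085) = -110078 - 1*(-442085) = -110078 + 442085 = 332007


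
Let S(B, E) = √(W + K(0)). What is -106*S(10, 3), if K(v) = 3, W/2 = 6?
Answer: -106*√15 ≈ -410.54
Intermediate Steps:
W = 12 (W = 2*6 = 12)
S(B, E) = √15 (S(B, E) = √(12 + 3) = √15)
-106*S(10, 3) = -106*√15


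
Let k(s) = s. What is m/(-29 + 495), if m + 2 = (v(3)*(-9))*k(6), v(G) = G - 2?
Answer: -28/233 ≈ -0.12017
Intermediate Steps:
v(G) = -2 + G
m = -56 (m = -2 + ((-2 + 3)*(-9))*6 = -2 + (1*(-9))*6 = -2 - 9*6 = -2 - 54 = -56)
m/(-29 + 495) = -56/(-29 + 495) = -56/466 = -56*1/466 = -28/233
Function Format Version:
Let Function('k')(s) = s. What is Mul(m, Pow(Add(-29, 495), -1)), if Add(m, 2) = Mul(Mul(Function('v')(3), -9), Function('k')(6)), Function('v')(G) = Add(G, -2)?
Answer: Rational(-28, 233) ≈ -0.12017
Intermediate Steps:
Function('v')(G) = Add(-2, G)
m = -56 (m = Add(-2, Mul(Mul(Add(-2, 3), -9), 6)) = Add(-2, Mul(Mul(1, -9), 6)) = Add(-2, Mul(-9, 6)) = Add(-2, -54) = -56)
Mul(m, Pow(Add(-29, 495), -1)) = Mul(-56, Pow(Add(-29, 495), -1)) = Mul(-56, Pow(466, -1)) = Mul(-56, Rational(1, 466)) = Rational(-28, 233)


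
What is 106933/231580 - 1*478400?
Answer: -110787765067/231580 ≈ -4.7840e+5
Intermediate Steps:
106933/231580 - 1*478400 = 106933*(1/231580) - 478400 = 106933/231580 - 478400 = -110787765067/231580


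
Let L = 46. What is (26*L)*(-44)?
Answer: -52624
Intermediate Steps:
(26*L)*(-44) = (26*46)*(-44) = 1196*(-44) = -52624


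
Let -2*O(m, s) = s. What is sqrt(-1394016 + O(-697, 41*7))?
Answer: I*sqrt(5576638)/2 ≈ 1180.7*I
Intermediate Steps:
O(m, s) = -s/2
sqrt(-1394016 + O(-697, 41*7)) = sqrt(-1394016 - 41*7/2) = sqrt(-1394016 - 1/2*287) = sqrt(-1394016 - 287/2) = sqrt(-2788319/2) = I*sqrt(5576638)/2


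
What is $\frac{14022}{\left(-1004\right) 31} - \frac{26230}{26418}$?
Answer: $- \frac{296703929}{205558458} \approx -1.4434$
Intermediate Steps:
$\frac{14022}{\left(-1004\right) 31} - \frac{26230}{26418} = \frac{14022}{-31124} - \frac{13115}{13209} = 14022 \left(- \frac{1}{31124}\right) - \frac{13115}{13209} = - \frac{7011}{15562} - \frac{13115}{13209} = - \frac{296703929}{205558458}$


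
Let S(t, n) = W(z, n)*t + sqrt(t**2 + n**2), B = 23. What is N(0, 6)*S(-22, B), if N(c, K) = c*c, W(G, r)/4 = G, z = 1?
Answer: 0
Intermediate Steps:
W(G, r) = 4*G
N(c, K) = c**2
S(t, n) = sqrt(n**2 + t**2) + 4*t (S(t, n) = (4*1)*t + sqrt(t**2 + n**2) = 4*t + sqrt(n**2 + t**2) = sqrt(n**2 + t**2) + 4*t)
N(0, 6)*S(-22, B) = 0**2*(sqrt(23**2 + (-22)**2) + 4*(-22)) = 0*(sqrt(529 + 484) - 88) = 0*(sqrt(1013) - 88) = 0*(-88 + sqrt(1013)) = 0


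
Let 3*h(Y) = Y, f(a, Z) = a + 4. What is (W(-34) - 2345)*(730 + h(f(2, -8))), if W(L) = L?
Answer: -1741428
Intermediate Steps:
f(a, Z) = 4 + a
h(Y) = Y/3
(W(-34) - 2345)*(730 + h(f(2, -8))) = (-34 - 2345)*(730 + (4 + 2)/3) = -2379*(730 + (1/3)*6) = -2379*(730 + 2) = -2379*732 = -1741428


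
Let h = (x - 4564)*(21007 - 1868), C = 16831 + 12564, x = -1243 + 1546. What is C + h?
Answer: -81521884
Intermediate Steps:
x = 303
C = 29395
h = -81551279 (h = (303 - 4564)*(21007 - 1868) = -4261*19139 = -81551279)
C + h = 29395 - 81551279 = -81521884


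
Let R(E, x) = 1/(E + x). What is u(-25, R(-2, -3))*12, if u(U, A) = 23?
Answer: 276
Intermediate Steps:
u(-25, R(-2, -3))*12 = 23*12 = 276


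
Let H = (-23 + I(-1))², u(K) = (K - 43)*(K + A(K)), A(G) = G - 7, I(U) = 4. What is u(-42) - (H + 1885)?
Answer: 5489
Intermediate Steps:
A(G) = -7 + G
u(K) = (-43 + K)*(-7 + 2*K) (u(K) = (K - 43)*(K + (-7 + K)) = (-43 + K)*(-7 + 2*K))
H = 361 (H = (-23 + 4)² = (-19)² = 361)
u(-42) - (H + 1885) = (301 - 93*(-42) + 2*(-42)²) - (361 + 1885) = (301 + 3906 + 2*1764) - 1*2246 = (301 + 3906 + 3528) - 2246 = 7735 - 2246 = 5489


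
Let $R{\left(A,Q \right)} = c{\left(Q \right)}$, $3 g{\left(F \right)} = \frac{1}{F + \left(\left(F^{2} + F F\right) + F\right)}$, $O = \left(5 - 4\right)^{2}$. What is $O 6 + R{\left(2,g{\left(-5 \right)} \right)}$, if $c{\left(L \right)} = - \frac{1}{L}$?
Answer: $-114$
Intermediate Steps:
$O = 1$ ($O = 1^{2} = 1$)
$g{\left(F \right)} = \frac{1}{3 \left(2 F + 2 F^{2}\right)}$ ($g{\left(F \right)} = \frac{1}{3 \left(F + \left(\left(F^{2} + F F\right) + F\right)\right)} = \frac{1}{3 \left(F + \left(\left(F^{2} + F^{2}\right) + F\right)\right)} = \frac{1}{3 \left(F + \left(2 F^{2} + F\right)\right)} = \frac{1}{3 \left(F + \left(F + 2 F^{2}\right)\right)} = \frac{1}{3 \left(2 F + 2 F^{2}\right)}$)
$R{\left(A,Q \right)} = - \frac{1}{Q}$
$O 6 + R{\left(2,g{\left(-5 \right)} \right)} = 1 \cdot 6 - \frac{1}{\frac{1}{6} \frac{1}{-5} \frac{1}{1 - 5}} = 6 - \frac{1}{\frac{1}{6} \left(- \frac{1}{5}\right) \frac{1}{-4}} = 6 - \frac{1}{\frac{1}{6} \left(- \frac{1}{5}\right) \left(- \frac{1}{4}\right)} = 6 - \frac{1}{\frac{1}{120}} = 6 - 120 = -114$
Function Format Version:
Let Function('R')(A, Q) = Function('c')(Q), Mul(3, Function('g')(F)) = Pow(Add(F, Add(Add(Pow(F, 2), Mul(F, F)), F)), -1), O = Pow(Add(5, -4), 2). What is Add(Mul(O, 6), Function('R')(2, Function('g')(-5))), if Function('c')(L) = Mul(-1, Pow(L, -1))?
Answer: -114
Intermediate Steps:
O = 1 (O = Pow(1, 2) = 1)
Function('g')(F) = Mul(Rational(1, 3), Pow(Add(Mul(2, F), Mul(2, Pow(F, 2))), -1)) (Function('g')(F) = Mul(Rational(1, 3), Pow(Add(F, Add(Add(Pow(F, 2), Mul(F, F)), F)), -1)) = Mul(Rational(1, 3), Pow(Add(F, Add(Add(Pow(F, 2), Pow(F, 2)), F)), -1)) = Mul(Rational(1, 3), Pow(Add(F, Add(Mul(2, Pow(F, 2)), F)), -1)) = Mul(Rational(1, 3), Pow(Add(F, Add(F, Mul(2, Pow(F, 2)))), -1)) = Mul(Rational(1, 3), Pow(Add(Mul(2, F), Mul(2, Pow(F, 2))), -1)))
Function('R')(A, Q) = Mul(-1, Pow(Q, -1))
Add(Mul(O, 6), Function('R')(2, Function('g')(-5))) = Add(Mul(1, 6), Mul(-1, Pow(Mul(Rational(1, 6), Pow(-5, -1), Pow(Add(1, -5), -1)), -1))) = Add(6, Mul(-1, Pow(Mul(Rational(1, 6), Rational(-1, 5), Pow(-4, -1)), -1))) = Add(6, Mul(-1, Pow(Mul(Rational(1, 6), Rational(-1, 5), Rational(-1, 4)), -1))) = Add(6, Mul(-1, Pow(Rational(1, 120), -1))) = Add(6, Mul(-1, 120)) = Add(6, -120) = -114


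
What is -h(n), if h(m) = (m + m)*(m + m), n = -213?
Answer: -181476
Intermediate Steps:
h(m) = 4*m² (h(m) = (2*m)*(2*m) = 4*m²)
-h(n) = -4*(-213)² = -4*45369 = -1*181476 = -181476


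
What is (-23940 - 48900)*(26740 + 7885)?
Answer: -2522085000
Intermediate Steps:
(-23940 - 48900)*(26740 + 7885) = -72840*34625 = -2522085000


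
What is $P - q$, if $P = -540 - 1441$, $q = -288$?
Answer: $-1693$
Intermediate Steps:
$P = -1981$
$P - q = -1981 - -288 = -1981 + 288 = -1693$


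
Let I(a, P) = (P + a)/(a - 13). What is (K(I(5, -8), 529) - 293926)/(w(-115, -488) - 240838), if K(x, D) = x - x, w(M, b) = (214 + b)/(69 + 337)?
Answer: 59666978/48890251 ≈ 1.2204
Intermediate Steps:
w(M, b) = 107/203 + b/406 (w(M, b) = (214 + b)/406 = (214 + b)*(1/406) = 107/203 + b/406)
I(a, P) = (P + a)/(-13 + a)
K(x, D) = 0
(K(I(5, -8), 529) - 293926)/(w(-115, -488) - 240838) = (0 - 293926)/((107/203 + (1/406)*(-488)) - 240838) = -293926/((107/203 - 244/203) - 240838) = -293926/(-137/203 - 240838) = -293926/(-48890251/203) = -293926*(-203/48890251) = 59666978/48890251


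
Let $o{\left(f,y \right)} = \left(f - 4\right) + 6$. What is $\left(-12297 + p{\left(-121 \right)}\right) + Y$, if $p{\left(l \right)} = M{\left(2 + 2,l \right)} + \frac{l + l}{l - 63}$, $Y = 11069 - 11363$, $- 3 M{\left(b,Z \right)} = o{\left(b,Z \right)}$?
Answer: $- \frac{1158435}{92} \approx -12592.0$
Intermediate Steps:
$o{\left(f,y \right)} = 2 + f$ ($o{\left(f,y \right)} = \left(-4 + f\right) + 6 = 2 + f$)
$M{\left(b,Z \right)} = - \frac{2}{3} - \frac{b}{3}$ ($M{\left(b,Z \right)} = - \frac{2 + b}{3} = - \frac{2}{3} - \frac{b}{3}$)
$Y = -294$ ($Y = 11069 - 11363 = -294$)
$p{\left(l \right)} = -2 + \frac{2 l}{-63 + l}$ ($p{\left(l \right)} = \left(- \frac{2}{3} - \frac{2 + 2}{3}\right) + \frac{l + l}{l - 63} = \left(- \frac{2}{3} - \frac{4}{3}\right) + \frac{2 l}{-63 + l} = -2 + \frac{2 l}{-63 + l}$)
$\left(-12297 + p{\left(-121 \right)}\right) + Y = \left(-12297 + \frac{126}{-63 - 121}\right) - 294 = \left(-12297 + \frac{126}{-184}\right) - 294 = \left(-12297 + 126 \left(- \frac{1}{184}\right)\right) - 294 = \left(-12297 - \frac{63}{92}\right) - 294 = - \frac{1131387}{92} - 294 = - \frac{1158435}{92}$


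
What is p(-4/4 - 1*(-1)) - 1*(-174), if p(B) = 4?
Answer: 178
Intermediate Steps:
p(-4/4 - 1*(-1)) - 1*(-174) = 4 - 1*(-174) = 4 + 174 = 178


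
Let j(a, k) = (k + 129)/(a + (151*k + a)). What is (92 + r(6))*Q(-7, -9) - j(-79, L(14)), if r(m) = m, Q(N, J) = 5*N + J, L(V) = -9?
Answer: -6541184/1517 ≈ -4311.9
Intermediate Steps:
Q(N, J) = J + 5*N
j(a, k) = (129 + k)/(2*a + 151*k) (j(a, k) = (129 + k)/(a + (a + 151*k)) = (129 + k)/(2*a + 151*k))
(92 + r(6))*Q(-7, -9) - j(-79, L(14)) = (92 + 6)*(-9 + 5*(-7)) - (129 - 9)/(2*(-79) + 151*(-9)) = 98*(-9 - 35) - 120/(-158 - 1359) = 98*(-44) - 120/(-1517) = -4312 - (-1)*120/1517 = -4312 - 1*(-120/1517) = -4312 + 120/1517 = -6541184/1517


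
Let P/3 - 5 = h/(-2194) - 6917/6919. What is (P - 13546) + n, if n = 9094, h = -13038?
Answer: -33564913455/7590143 ≈ -4422.2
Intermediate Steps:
P = 226403181/7590143 (P = 15 + 3*(-13038/(-2194) - 6917/6919) = 15 + 3*(-13038*(-1/2194) - 6917*1/6919) = 15 + 3*(6519/1097 - 6917/6919) = 15 + 3*(37517012/7590143) = 15 + 112551036/7590143 = 226403181/7590143 ≈ 29.829)
(P - 13546) + n = (226403181/7590143 - 13546) + 9094 = -102589673897/7590143 + 9094 = -33564913455/7590143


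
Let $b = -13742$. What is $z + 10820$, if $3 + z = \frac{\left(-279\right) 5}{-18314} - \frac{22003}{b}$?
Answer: $\frac{680686802557}{62917747} \approx 10819.0$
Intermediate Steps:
$z = - \frac{83219983}{62917747}$ ($z = -3 + \left(\frac{\left(-279\right) 5}{-18314} - \frac{22003}{-13742}\right) = -3 - - \frac{105533258}{62917747} = -3 + \left(\frac{1395}{18314} + \frac{22003}{13742}\right) = -3 + \frac{105533258}{62917747} = - \frac{83219983}{62917747} \approx -1.3227$)
$z + 10820 = - \frac{83219983}{62917747} + 10820 = \frac{680686802557}{62917747}$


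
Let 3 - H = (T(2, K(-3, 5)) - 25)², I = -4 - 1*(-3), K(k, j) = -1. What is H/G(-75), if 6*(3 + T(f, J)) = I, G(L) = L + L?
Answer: 28453/5400 ≈ 5.2691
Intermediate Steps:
G(L) = 2*L
I = -1 (I = -4 + 3 = -1)
T(f, J) = -19/6 (T(f, J) = -3 + (⅙)*(-1) = -3 - ⅙ = -19/6)
H = -28453/36 (H = 3 - (-19/6 - 25)² = 3 - (-169/6)² = 3 - 1*28561/36 = 3 - 28561/36 = -28453/36 ≈ -790.36)
H/G(-75) = -28453/(36*(2*(-75))) = -28453/36/(-150) = -28453/36*(-1/150) = 28453/5400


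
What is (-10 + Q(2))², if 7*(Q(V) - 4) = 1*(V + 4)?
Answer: 1296/49 ≈ 26.449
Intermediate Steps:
Q(V) = 32/7 + V/7 (Q(V) = 4 + (1*(V + 4))/7 = 4 + (1*(4 + V))/7 = 4 + (4 + V)/7 = 4 + (4/7 + V/7) = 32/7 + V/7)
(-10 + Q(2))² = (-10 + (32/7 + (⅐)*2))² = (-10 + (32/7 + 2/7))² = (-10 + 34/7)² = (-36/7)² = 1296/49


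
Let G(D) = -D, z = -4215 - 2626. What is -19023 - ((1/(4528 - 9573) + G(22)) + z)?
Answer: -61347199/5045 ≈ -12160.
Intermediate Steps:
z = -6841
-19023 - ((1/(4528 - 9573) + G(22)) + z) = -19023 - ((1/(4528 - 9573) - 1*22) - 6841) = -19023 - ((1/(-5045) - 22) - 6841) = -19023 - ((-1/5045 - 22) - 6841) = -19023 - (-110991/5045 - 6841) = -19023 - 1*(-34623836/5045) = -19023 + 34623836/5045 = -61347199/5045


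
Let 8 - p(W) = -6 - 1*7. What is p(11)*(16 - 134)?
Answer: -2478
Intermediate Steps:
p(W) = 21 (p(W) = 8 - (-6 - 1*7) = 8 - (-6 - 7) = 8 - 1*(-13) = 8 + 13 = 21)
p(11)*(16 - 134) = 21*(16 - 134) = 21*(-118) = -2478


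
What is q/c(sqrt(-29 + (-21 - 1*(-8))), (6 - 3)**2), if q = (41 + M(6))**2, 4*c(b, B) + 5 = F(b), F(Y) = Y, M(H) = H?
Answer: -44180/67 - 8836*I*sqrt(42)/67 ≈ -659.4 - 854.68*I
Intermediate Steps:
c(b, B) = -5/4 + b/4
q = 2209 (q = (41 + 6)**2 = 47**2 = 2209)
q/c(sqrt(-29 + (-21 - 1*(-8))), (6 - 3)**2) = 2209/(-5/4 + sqrt(-29 + (-21 - 1*(-8)))/4) = 2209/(-5/4 + sqrt(-29 + (-21 + 8))/4) = 2209/(-5/4 + sqrt(-29 - 13)/4) = 2209/(-5/4 + sqrt(-42)/4) = 2209/(-5/4 + (I*sqrt(42))/4) = 2209/(-5/4 + I*sqrt(42)/4)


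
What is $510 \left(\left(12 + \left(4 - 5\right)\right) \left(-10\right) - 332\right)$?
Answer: $-225420$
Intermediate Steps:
$510 \left(\left(12 + \left(4 - 5\right)\right) \left(-10\right) - 332\right) = 510 \left(\left(12 - 1\right) \left(-10\right) - 332\right) = 510 \left(11 \left(-10\right) - 332\right) = 510 \left(-110 - 332\right) = 510 \left(-442\right) = -225420$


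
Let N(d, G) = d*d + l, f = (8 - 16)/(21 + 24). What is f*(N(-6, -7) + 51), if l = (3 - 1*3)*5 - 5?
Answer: -656/45 ≈ -14.578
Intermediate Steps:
f = -8/45 ≈ -0.17778
l = -5 (l = (3 - 3)*5 - 5 = 0*5 - 5 = 0 - 5 = -5)
N(d, G) = -5 + d² (N(d, G) = d*d - 5 = d² - 5 = -5 + d²)
f*(N(-6, -7) + 51) = -8*((-5 + (-6)²) + 51)/45 = -8*((-5 + 36) + 51)/45 = -8*(31 + 51)/45 = -8/45*82 = -656/45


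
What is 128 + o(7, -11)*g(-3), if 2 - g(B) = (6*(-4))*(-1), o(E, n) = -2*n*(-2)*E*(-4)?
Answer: -26976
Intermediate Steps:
o(E, n) = -16*E*n (o(E, n) = -2*(-2*n)*E*(-4) = -(-4)*E*n*(-4) = (4*E*n)*(-4) = -16*E*n)
g(B) = -22 (g(B) = 2 - 6*(-4)*(-1) = 2 - (-24)*(-1) = 2 - 1*24 = 2 - 24 = -22)
128 + o(7, -11)*g(-3) = 128 - 16*7*(-11)*(-22) = 128 + 1232*(-22) = 128 - 27104 = -26976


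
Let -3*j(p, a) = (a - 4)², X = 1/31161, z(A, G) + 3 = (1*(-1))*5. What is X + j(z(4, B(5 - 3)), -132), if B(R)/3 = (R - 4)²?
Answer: -64039317/10387 ≈ -6165.3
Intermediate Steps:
B(R) = 3*(-4 + R)² (B(R) = 3*(R - 4)² = 3*(-4 + R)²)
z(A, G) = -8 (z(A, G) = -3 + (1*(-1))*5 = -3 - 1*5 = -3 - 5 = -8)
X = 1/31161 ≈ 3.2091e-5
j(p, a) = -(-4 + a)²/3 (j(p, a) = -(a - 4)²/3 = -(-4 + a)²/3)
X + j(z(4, B(5 - 3)), -132) = 1/31161 - (-4 - 132)²/3 = 1/31161 - ⅓*(-136)² = 1/31161 - ⅓*18496 = 1/31161 - 18496/3 = -64039317/10387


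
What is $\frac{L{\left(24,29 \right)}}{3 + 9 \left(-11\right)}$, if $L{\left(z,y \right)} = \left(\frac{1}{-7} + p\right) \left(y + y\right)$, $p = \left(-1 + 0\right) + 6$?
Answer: $- \frac{493}{168} \approx -2.9345$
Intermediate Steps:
$p = 5$ ($p = -1 + 6 = 5$)
$L{\left(z,y \right)} = \frac{68 y}{7}$ ($L{\left(z,y \right)} = \left(\frac{1}{-7} + 5\right) \left(y + y\right) = \left(- \frac{1}{7} + 5\right) 2 y = \frac{34 \cdot 2 y}{7} = \frac{68 y}{7}$)
$\frac{L{\left(24,29 \right)}}{3 + 9 \left(-11\right)} = \frac{\frac{68}{7} \cdot 29}{3 + 9 \left(-11\right)} = \frac{1972}{7 \left(3 - 99\right)} = \frac{1972}{7 \left(-96\right)} = \frac{1972}{7} \left(- \frac{1}{96}\right) = - \frac{493}{168}$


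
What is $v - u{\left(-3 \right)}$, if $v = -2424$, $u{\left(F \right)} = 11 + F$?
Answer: $-2432$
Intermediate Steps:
$v - u{\left(-3 \right)} = -2424 - \left(11 - 3\right) = -2424 - 8 = -2432$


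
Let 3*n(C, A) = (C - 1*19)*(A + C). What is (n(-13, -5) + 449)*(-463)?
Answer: -296783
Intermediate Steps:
n(C, A) = (-19 + C)*(A + C)/3 (n(C, A) = ((C - 1*19)*(A + C))/3 = ((C - 19)*(A + C))/3 = ((-19 + C)*(A + C))/3 = (-19 + C)*(A + C)/3)
(n(-13, -5) + 449)*(-463) = ((-19/3*(-5) - 19/3*(-13) + (⅓)*(-13)² + (⅓)*(-5)*(-13)) + 449)*(-463) = ((95/3 + 247/3 + (⅓)*169 + 65/3) + 449)*(-463) = ((95/3 + 247/3 + 169/3 + 65/3) + 449)*(-463) = (192 + 449)*(-463) = 641*(-463) = -296783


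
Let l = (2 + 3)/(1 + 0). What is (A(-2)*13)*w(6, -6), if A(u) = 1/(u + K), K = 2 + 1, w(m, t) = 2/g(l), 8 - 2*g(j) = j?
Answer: 52/3 ≈ 17.333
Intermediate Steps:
l = 5 (l = 5/1 = 5*1 = 5)
g(j) = 4 - j/2
w(m, t) = 4/3 (w(m, t) = 2/(4 - ½*5) = 2/(4 - 5/2) = 2/(3/2) = 2*(⅔) = 4/3)
K = 3
A(u) = 1/(3 + u) (A(u) = 1/(u + 3) = 1/(3 + u))
(A(-2)*13)*w(6, -6) = (13/(3 - 2))*(4/3) = (13/1)*(4/3) = (1*13)*(4/3) = 13*(4/3) = 52/3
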